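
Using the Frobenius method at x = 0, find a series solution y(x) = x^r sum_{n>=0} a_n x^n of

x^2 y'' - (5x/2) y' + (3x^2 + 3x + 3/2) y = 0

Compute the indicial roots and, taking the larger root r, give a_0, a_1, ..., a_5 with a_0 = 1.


Write in Frobenius form y'' + (p(x)/x) y' + (q(x)/x^2) y = 0:
  p(x) = -5/2,  q(x) = 3x^2 + 3x + 3/2.
Indicial equation: r(r-1) + (-5/2) r + (3/2) = 0 -> roots r_1 = 3, r_2 = 1/2.
Take r = r_1 = 3. Let y(x) = x^r sum_{n>=0} a_n x^n with a_0 = 1.
Substitute y = x^r sum a_n x^n and match x^{r+n}. The recurrence is
  D(n) a_n + 3 a_{n-1} + 3 a_{n-2} = 0,  where D(n) = (r+n)(r+n-1) + (-5/2)(r+n) + (3/2).
  a_n = [-3 a_{n-1} - 3 a_{n-2}] / D(n).
Since the indicial polynomial factors as (r - r_1)(r - r_2), D(n) = (r_1 + n - r_1)(r_1 + n - r_2) = n(n + 5/2).
Evaluating step by step (a_0 = 1):
  n = 1: D(1) = 1(1 + 5/2) = 7/2; numerator = -3(1) = -3; a_1 = (-3)/(7/2) = -6/7
  n = 2: D(2) = 2(2 + 5/2) = 9; numerator = -3(-6/7) - 3(1) = -3/7; a_2 = (-3/7)/(9) = -1/21
  n = 3: D(3) = 3(3 + 5/2) = 33/2; numerator = -3(-1/21) - 3(-6/7) = 19/7; a_3 = (19/7)/(33/2) = 38/231
  n = 4: D(4) = 4(4 + 5/2) = 26; numerator = -3(38/231) - 3(-1/21) = -27/77; a_4 = (-27/77)/(26) = -27/2002
  n = 5: D(5) = 5(5 + 5/2) = 75/2; numerator = -3(-27/2002) - 3(38/231) = -907/2002; a_5 = (-907/2002)/(75/2) = -907/75075

r = 3; a_0 = 1; a_1 = -6/7; a_2 = -1/21; a_3 = 38/231; a_4 = -27/2002; a_5 = -907/75075


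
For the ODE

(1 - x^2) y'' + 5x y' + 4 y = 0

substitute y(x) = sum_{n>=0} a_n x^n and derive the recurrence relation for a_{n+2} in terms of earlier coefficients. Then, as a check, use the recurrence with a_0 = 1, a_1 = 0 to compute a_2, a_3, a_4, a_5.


Substitute y = sum_n a_n x^n.
(1 - 1 x^2) y'' contributes (n+2)(n+1) a_{n+2} - n(n-1) a_n at x^n.
5 x y'(x) contributes 5 n a_n at x^n.
4 y(x) contributes 4 a_n at x^n.
Matching x^n: (n+2)(n+1) a_{n+2} + (-n(n-1) + 5 n + 4) a_n = 0.
Thus a_{n+2} = (n(n-1) - 5 n - 4) / ((n+1)(n+2)) * a_n.

Check with a_0 = 1, a_1 = 0 (apply the recurrence for n = 0, 1, 2, 3): a_0 = 1, a_1 = 0, a_2 = -2, a_3 = 0, a_4 = 2, a_5 = 0.

a_(n+2) = (n(n-1) - 5 n - 4) / ((n+1)(n+2)) * a_n; check: a_0 = 1, a_1 = 0, a_2 = -2, a_3 = 0, a_4 = 2, a_5 = 0


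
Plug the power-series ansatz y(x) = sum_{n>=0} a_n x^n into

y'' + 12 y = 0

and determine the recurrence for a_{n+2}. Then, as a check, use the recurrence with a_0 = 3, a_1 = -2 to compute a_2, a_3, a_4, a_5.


Substitute y = sum_n a_n x^n into y'' + (const) y = 0.
y''(x) = sum_{n>=0} (n+2)(n+1) a_{n+2} x^n.
The ODE becomes sum_n [(n+2)(n+1) a_{n+2} + 12 a_n] x^n = 0.
Setting each coefficient to zero gives the recurrence:
  (n+2)(n+1) a_{n+2} + 12 a_n = 0,
  a_{n+2} = -12 / ((n+1)(n+2)) a_n.

Check with a_0 = 3, a_1 = -2 (apply the recurrence for n = 0, 1, 2, 3): a_0 = 3, a_1 = -2, a_2 = -18, a_3 = 4, a_4 = 18, a_5 = -12/5.

a_{n+2} = -12/((n+1)(n+2)) * a_n; check: a_0 = 3, a_1 = -2, a_2 = -18, a_3 = 4, a_4 = 18, a_5 = -12/5


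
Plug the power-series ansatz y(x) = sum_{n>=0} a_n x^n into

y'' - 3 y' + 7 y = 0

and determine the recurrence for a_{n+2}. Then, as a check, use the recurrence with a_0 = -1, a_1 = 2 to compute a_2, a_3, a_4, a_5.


Substitute y = sum_n a_n x^n.
y''(x) has coefficient (n+2)(n+1) a_{n+2} at x^n;
-3 y'(x) has coefficient -3 (n+1) a_{n+1} at x^n;
7 y(x) has coefficient 7 a_n at x^n.
Matching x^n: (n+2)(n+1) a_{n+2} - 3 (n+1) a_{n+1} + 7 a_n = 0.
Thus a_{n+2} = [3 (n+1) a_{n+1} - 7 a_n] / ((n+1)(n+2)).

Check with a_0 = -1, a_1 = 2 (apply the recurrence for n = 0, 1, 2, 3): a_0 = -1, a_1 = 2, a_2 = 13/2, a_3 = 25/6, a_4 = -2/3, a_5 = -223/120.

a_(n+2) = [3 (n+1) a_(n+1) - 7 a_n] / ((n+1)(n+2)); check: a_0 = -1, a_1 = 2, a_2 = 13/2, a_3 = 25/6, a_4 = -2/3, a_5 = -223/120


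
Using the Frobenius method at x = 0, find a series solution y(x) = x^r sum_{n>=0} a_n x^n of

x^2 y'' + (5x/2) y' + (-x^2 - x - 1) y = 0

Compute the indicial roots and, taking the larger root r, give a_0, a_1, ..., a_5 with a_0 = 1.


Write in Frobenius form y'' + (p(x)/x) y' + (q(x)/x^2) y = 0:
  p(x) = 5/2,  q(x) = -x^2 - x - 1.
Indicial equation: r(r-1) + (5/2) r + (-1) = 0 -> roots r_1 = 1/2, r_2 = -2.
Take r = r_1 = 1/2. Let y(x) = x^r sum_{n>=0} a_n x^n with a_0 = 1.
Substitute y = x^r sum a_n x^n and match x^{r+n}. The recurrence is
  D(n) a_n - 1 a_{n-1} - 1 a_{n-2} = 0,  where D(n) = (r+n)(r+n-1) + (5/2)(r+n) + (-1).
  a_n = [1 a_{n-1} + 1 a_{n-2}] / D(n).
Since the indicial polynomial factors as (r - r_1)(r - r_2), D(n) = (r_1 + n - r_1)(r_1 + n - r_2) = n(n + 5/2).
Evaluating step by step (a_0 = 1):
  n = 1: D(1) = 1(1 + 5/2) = 7/2; numerator = 1(1) = 1; a_1 = (1)/(7/2) = 2/7
  n = 2: D(2) = 2(2 + 5/2) = 9; numerator = 1(2/7) + 1(1) = 9/7; a_2 = (9/7)/(9) = 1/7
  n = 3: D(3) = 3(3 + 5/2) = 33/2; numerator = 1(1/7) + 1(2/7) = 3/7; a_3 = (3/7)/(33/2) = 2/77
  n = 4: D(4) = 4(4 + 5/2) = 26; numerator = 1(2/77) + 1(1/7) = 13/77; a_4 = (13/77)/(26) = 1/154
  n = 5: D(5) = 5(5 + 5/2) = 75/2; numerator = 1(1/154) + 1(2/77) = 5/154; a_5 = (5/154)/(75/2) = 1/1155

r = 1/2; a_0 = 1; a_1 = 2/7; a_2 = 1/7; a_3 = 2/77; a_4 = 1/154; a_5 = 1/1155


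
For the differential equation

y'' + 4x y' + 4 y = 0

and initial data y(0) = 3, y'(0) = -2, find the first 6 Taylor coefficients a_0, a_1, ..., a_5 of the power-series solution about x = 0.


Ansatz: y(x) = sum_{n>=0} a_n x^n, so y'(x) = sum_{n>=1} n a_n x^(n-1) and y''(x) = sum_{n>=2} n(n-1) a_n x^(n-2).
Substitute into P(x) y'' + Q(x) y' + R(x) y = 0 with P(x) = 1, Q(x) = 4x, R(x) = 4, and match powers of x.
Initial conditions: a_0 = 3, a_1 = -2.
Setting the coefficient of each power of x to zero and solving order by order (substituting the coefficients already found):
  x^0: 2 a_2 + 4 a_0 = 0  ->  2 a_2 = -4 a_0 = -12  ->  a_2 = -6
  x^1: 6 a_3 + 8 a_1 = 0  ->  6 a_3 = -8 a_1 = 16  ->  a_3 = 8/3
  x^2: 12 a_4 + 12 a_2 = 0  ->  12 a_4 = -12 a_2 = 72  ->  a_4 = 6
  x^3: 20 a_5 + 16 a_3 = 0  ->  20 a_5 = -16 a_3 = -128/3  ->  a_5 = -32/15
Truncated series: y(x) = 3 - 2 x - 6 x^2 + (8/3) x^3 + 6 x^4 - (32/15) x^5 + O(x^6).

a_0 = 3; a_1 = -2; a_2 = -6; a_3 = 8/3; a_4 = 6; a_5 = -32/15


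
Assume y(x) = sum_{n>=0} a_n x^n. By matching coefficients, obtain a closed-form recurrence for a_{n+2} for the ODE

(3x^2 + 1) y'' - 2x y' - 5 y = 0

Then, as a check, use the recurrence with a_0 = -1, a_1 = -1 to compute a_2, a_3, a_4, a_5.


Substitute y = sum_n a_n x^n.
(1 + 3 x^2) y'' contributes (n+2)(n+1) a_{n+2} + 3 n(n-1) a_n at x^n.
-2 x y'(x) contributes -2 n a_n at x^n.
-5 y(x) contributes -5 a_n at x^n.
Matching x^n: (n+2)(n+1) a_{n+2} + (3 n(n-1) - 2 n - 5) a_n = 0.
Thus a_{n+2} = (-3 n(n-1) + 2 n + 5) / ((n+1)(n+2)) * a_n.

Check with a_0 = -1, a_1 = -1 (apply the recurrence for n = 0, 1, 2, 3): a_0 = -1, a_1 = -1, a_2 = -5/2, a_3 = -7/6, a_4 = -5/8, a_5 = 49/120.

a_(n+2) = (-3 n(n-1) + 2 n + 5) / ((n+1)(n+2)) * a_n; check: a_0 = -1, a_1 = -1, a_2 = -5/2, a_3 = -7/6, a_4 = -5/8, a_5 = 49/120


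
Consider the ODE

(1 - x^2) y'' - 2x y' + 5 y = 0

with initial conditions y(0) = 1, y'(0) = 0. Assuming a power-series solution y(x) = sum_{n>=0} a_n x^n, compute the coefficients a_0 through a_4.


Ansatz: y(x) = sum_{n>=0} a_n x^n, so y'(x) = sum_{n>=1} n a_n x^(n-1) and y''(x) = sum_{n>=2} n(n-1) a_n x^(n-2).
Substitute into P(x) y'' + Q(x) y' + R(x) y = 0 with P(x) = 1 - x^2, Q(x) = -2x, R(x) = 5, and match powers of x.
Initial conditions: a_0 = 1, a_1 = 0.
Setting the coefficient of each power of x to zero and solving order by order (substituting the coefficients already found):
  x^0: 2 a_2 + 5 a_0 = 0  ->  2 a_2 = -5 a_0 = -5  ->  a_2 = -5/2
  x^1: 6 a_3 + 3 a_1 = 0  ->  6 a_3 = -3 a_1 = 0  ->  a_3 = 0
  x^2: 12 a_4 - a_2 = 0  ->  12 a_4 = a_2 = -5/2  ->  a_4 = -5/24
Truncated series: y(x) = 1 - (5/2) x^2 - (5/24) x^4 + O(x^5).

a_0 = 1; a_1 = 0; a_2 = -5/2; a_3 = 0; a_4 = -5/24


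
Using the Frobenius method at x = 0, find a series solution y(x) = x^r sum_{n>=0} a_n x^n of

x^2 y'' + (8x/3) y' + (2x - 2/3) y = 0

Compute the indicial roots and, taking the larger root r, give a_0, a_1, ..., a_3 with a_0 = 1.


Write in Frobenius form y'' + (p(x)/x) y' + (q(x)/x^2) y = 0:
  p(x) = 8/3,  q(x) = 2x - 2/3.
Indicial equation: r(r-1) + (8/3) r + (-2/3) = 0 -> roots r_1 = 1/3, r_2 = -2.
Take r = r_1 = 1/3. Let y(x) = x^r sum_{n>=0} a_n x^n with a_0 = 1.
Substitute y = x^r sum a_n x^n and match x^{r+n}. The recurrence is
  D(n) a_n + 2 a_{n-1} = 0,  where D(n) = (r+n)(r+n-1) + (8/3)(r+n) + (-2/3).
  a_n = -2 / D(n) * a_{n-1}.
Since the indicial polynomial factors as (r - r_1)(r - r_2), D(n) = (r_1 + n - r_1)(r_1 + n - r_2) = n(n + 7/3).
Evaluating step by step (a_0 = 1):
  n = 1: D(1) = 1(1 + 7/3) = 10/3; numerator = -2(1) = -2; a_1 = (-2)/(10/3) = -3/5
  n = 2: D(2) = 2(2 + 7/3) = 26/3; numerator = -2(-3/5) = 6/5; a_2 = (6/5)/(26/3) = 9/65
  n = 3: D(3) = 3(3 + 7/3) = 16; numerator = -2(9/65) = -18/65; a_3 = (-18/65)/(16) = -9/520

r = 1/3; a_0 = 1; a_1 = -3/5; a_2 = 9/65; a_3 = -9/520


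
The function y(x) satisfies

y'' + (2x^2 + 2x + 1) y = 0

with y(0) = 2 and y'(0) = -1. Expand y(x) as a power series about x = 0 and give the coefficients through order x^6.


Ansatz: y(x) = sum_{n>=0} a_n x^n, so y'(x) = sum_{n>=1} n a_n x^(n-1) and y''(x) = sum_{n>=2} n(n-1) a_n x^(n-2).
Substitute into P(x) y'' + Q(x) y' + R(x) y = 0 with P(x) = 1, Q(x) = 0, R(x) = 2x^2 + 2x + 1, and match powers of x.
Initial conditions: a_0 = 2, a_1 = -1.
Setting the coefficient of each power of x to zero and solving order by order (substituting the coefficients already found):
  x^0: 2 a_2 + a_0 = 0  ->  2 a_2 = -a_0 = -2  ->  a_2 = -1
  x^1: 6 a_3 + a_1 + 2 a_0 = 0  ->  6 a_3 = -a_1 - 2 a_0 = -3  ->  a_3 = -1/2
  x^2: 12 a_4 + a_2 + 2 a_1 + 2 a_0 = 0  ->  12 a_4 = -a_2 - 2 a_1 - 2 a_0 = -1  ->  a_4 = -1/12
  x^3: 20 a_5 + a_3 + 2 a_2 + 2 a_1 = 0  ->  20 a_5 = -a_3 - 2 a_2 - 2 a_1 = 9/2  ->  a_5 = 9/40
  x^4: 30 a_6 + a_4 + 2 a_3 + 2 a_2 = 0  ->  30 a_6 = -a_4 - 2 a_3 - 2 a_2 = 37/12  ->  a_6 = 37/360
Truncated series: y(x) = 2 - x - x^2 - (1/2) x^3 - (1/12) x^4 + (9/40) x^5 + (37/360) x^6 + O(x^7).

a_0 = 2; a_1 = -1; a_2 = -1; a_3 = -1/2; a_4 = -1/12; a_5 = 9/40; a_6 = 37/360


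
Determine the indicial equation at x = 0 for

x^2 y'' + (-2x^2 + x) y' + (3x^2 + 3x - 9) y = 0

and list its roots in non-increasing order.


Divide by x^2 to reach normal form y'' + P_1(x) y' + P_2(x) y = 0 with P_1(x) = -2 + 1/x and P_2(x) = 3 + 3/x - 9/x^2.
x = 0 is a singular point because the y'-coefficient -2 + 1/x has a pole at x = 0 and the y-coefficient 3 + 3/x - 9/x^2 has a pole at x = 0.
It is a regular singular point because x P_1(x) = p(x) = 1 - 2x and x^2 P_2(x) = q(x) = 3x^2 + 3x - 9 are polynomials, hence analytic at x = 0.
p(0) = 1,  q(0) = -9.
Indicial equation: r(r-1) + p(0) r + q(0) = 0, i.e. r^2 + (p(0) - 1) r + q(0) = 0, i.e. r^2 - 9 = 0.
Discriminant: (0)^2 - 4(-9) = 36, so r = (0 ± 6)/2.
Solving: r_1 = 3, r_2 = -3.

indicial: r^2 - 9 = 0; roots r_1 = 3, r_2 = -3


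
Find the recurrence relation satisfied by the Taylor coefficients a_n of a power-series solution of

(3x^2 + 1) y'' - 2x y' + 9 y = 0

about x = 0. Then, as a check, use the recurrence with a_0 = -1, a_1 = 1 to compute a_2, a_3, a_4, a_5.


Substitute y = sum_n a_n x^n.
(1 + 3 x^2) y'' contributes (n+2)(n+1) a_{n+2} + 3 n(n-1) a_n at x^n.
-2 x y'(x) contributes -2 n a_n at x^n.
9 y(x) contributes 9 a_n at x^n.
Matching x^n: (n+2)(n+1) a_{n+2} + (3 n(n-1) - 2 n + 9) a_n = 0.
Thus a_{n+2} = (-3 n(n-1) + 2 n - 9) / ((n+1)(n+2)) * a_n.

Check with a_0 = -1, a_1 = 1 (apply the recurrence for n = 0, 1, 2, 3): a_0 = -1, a_1 = 1, a_2 = 9/2, a_3 = -7/6, a_4 = -33/8, a_5 = 49/40.

a_(n+2) = (-3 n(n-1) + 2 n - 9) / ((n+1)(n+2)) * a_n; check: a_0 = -1, a_1 = 1, a_2 = 9/2, a_3 = -7/6, a_4 = -33/8, a_5 = 49/40


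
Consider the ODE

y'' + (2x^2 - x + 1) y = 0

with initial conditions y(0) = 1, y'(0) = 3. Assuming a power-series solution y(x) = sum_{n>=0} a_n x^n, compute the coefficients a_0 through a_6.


Ansatz: y(x) = sum_{n>=0} a_n x^n, so y'(x) = sum_{n>=1} n a_n x^(n-1) and y''(x) = sum_{n>=2} n(n-1) a_n x^(n-2).
Substitute into P(x) y'' + Q(x) y' + R(x) y = 0 with P(x) = 1, Q(x) = 0, R(x) = 2x^2 - x + 1, and match powers of x.
Initial conditions: a_0 = 1, a_1 = 3.
Setting the coefficient of each power of x to zero and solving order by order (substituting the coefficients already found):
  x^0: 2 a_2 + a_0 = 0  ->  2 a_2 = -a_0 = -1  ->  a_2 = -1/2
  x^1: 6 a_3 + a_1 - a_0 = 0  ->  6 a_3 = -a_1 + a_0 = -2  ->  a_3 = -1/3
  x^2: 12 a_4 + a_2 - a_1 + 2 a_0 = 0  ->  12 a_4 = -a_2 + a_1 - 2 a_0 = 3/2  ->  a_4 = 1/8
  x^3: 20 a_5 + a_3 - a_2 + 2 a_1 = 0  ->  20 a_5 = -a_3 + a_2 - 2 a_1 = -37/6  ->  a_5 = -37/120
  x^4: 30 a_6 + a_4 - a_3 + 2 a_2 = 0  ->  30 a_6 = -a_4 + a_3 - 2 a_2 = 13/24  ->  a_6 = 13/720
Truncated series: y(x) = 1 + 3 x - (1/2) x^2 - (1/3) x^3 + (1/8) x^4 - (37/120) x^5 + (13/720) x^6 + O(x^7).

a_0 = 1; a_1 = 3; a_2 = -1/2; a_3 = -1/3; a_4 = 1/8; a_5 = -37/120; a_6 = 13/720


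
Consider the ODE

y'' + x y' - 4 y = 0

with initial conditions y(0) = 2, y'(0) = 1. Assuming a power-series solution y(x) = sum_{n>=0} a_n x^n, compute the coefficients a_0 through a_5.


Ansatz: y(x) = sum_{n>=0} a_n x^n, so y'(x) = sum_{n>=1} n a_n x^(n-1) and y''(x) = sum_{n>=2} n(n-1) a_n x^(n-2).
Substitute into P(x) y'' + Q(x) y' + R(x) y = 0 with P(x) = 1, Q(x) = x, R(x) = -4, and match powers of x.
Initial conditions: a_0 = 2, a_1 = 1.
Setting the coefficient of each power of x to zero and solving order by order (substituting the coefficients already found):
  x^0: 2 a_2 - 4 a_0 = 0  ->  2 a_2 = 4 a_0 = 8  ->  a_2 = 4
  x^1: 6 a_3 - 3 a_1 = 0  ->  6 a_3 = 3 a_1 = 3  ->  a_3 = 1/2
  x^2: 12 a_4 - 2 a_2 = 0  ->  12 a_4 = 2 a_2 = 8  ->  a_4 = 2/3
  x^3: 20 a_5 - a_3 = 0  ->  20 a_5 = a_3 = 1/2  ->  a_5 = 1/40
Truncated series: y(x) = 2 + x + 4 x^2 + (1/2) x^3 + (2/3) x^4 + (1/40) x^5 + O(x^6).

a_0 = 2; a_1 = 1; a_2 = 4; a_3 = 1/2; a_4 = 2/3; a_5 = 1/40


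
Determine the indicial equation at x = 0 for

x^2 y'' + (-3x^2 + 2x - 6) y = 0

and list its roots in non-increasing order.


Divide by x^2 to reach normal form y'' + P_1(x) y' + P_2(x) y = 0 with P_1(x) = 0 and P_2(x) = -3 + 2/x - 6/x^2.
x = 0 is a singular point because the y-coefficient -3 + 2/x - 6/x^2 has a pole at x = 0.
It is a regular singular point because x P_1(x) = p(x) = 0 and x^2 P_2(x) = q(x) = -3x^2 + 2x - 6 are polynomials, hence analytic at x = 0.
p(0) = 0,  q(0) = -6.
Indicial equation: r(r-1) + p(0) r + q(0) = 0, i.e. r^2 + (p(0) - 1) r + q(0) = 0, i.e. r^2 - 1 r - 6 = 0.
Discriminant: (-1)^2 - 4(-6) = 25, so r = (1 ± 5)/2.
Solving: r_1 = 3, r_2 = -2.

indicial: r^2 - 1 r - 6 = 0; roots r_1 = 3, r_2 = -2


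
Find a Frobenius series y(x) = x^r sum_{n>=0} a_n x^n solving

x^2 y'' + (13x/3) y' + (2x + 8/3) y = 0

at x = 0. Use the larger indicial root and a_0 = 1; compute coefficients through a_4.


Write in Frobenius form y'' + (p(x)/x) y' + (q(x)/x^2) y = 0:
  p(x) = 13/3,  q(x) = 2x + 8/3.
Indicial equation: r(r-1) + (13/3) r + (8/3) = 0 -> roots r_1 = -4/3, r_2 = -2.
Take r = r_1 = -4/3. Let y(x) = x^r sum_{n>=0} a_n x^n with a_0 = 1.
Substitute y = x^r sum a_n x^n and match x^{r+n}. The recurrence is
  D(n) a_n + 2 a_{n-1} = 0,  where D(n) = (r+n)(r+n-1) + (13/3)(r+n) + (8/3).
  a_n = -2 / D(n) * a_{n-1}.
Since the indicial polynomial factors as (r - r_1)(r - r_2), D(n) = (r_1 + n - r_1)(r_1 + n - r_2) = n(n + 2/3).
Evaluating step by step (a_0 = 1):
  n = 1: D(1) = 1(1 + 2/3) = 5/3; numerator = -2(1) = -2; a_1 = (-2)/(5/3) = -6/5
  n = 2: D(2) = 2(2 + 2/3) = 16/3; numerator = -2(-6/5) = 12/5; a_2 = (12/5)/(16/3) = 9/20
  n = 3: D(3) = 3(3 + 2/3) = 11; numerator = -2(9/20) = -9/10; a_3 = (-9/10)/(11) = -9/110
  n = 4: D(4) = 4(4 + 2/3) = 56/3; numerator = -2(-9/110) = 9/55; a_4 = (9/55)/(56/3) = 27/3080

r = -4/3; a_0 = 1; a_1 = -6/5; a_2 = 9/20; a_3 = -9/110; a_4 = 27/3080


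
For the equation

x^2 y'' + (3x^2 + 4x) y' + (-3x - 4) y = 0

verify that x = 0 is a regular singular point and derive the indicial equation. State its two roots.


Divide by x^2 to reach normal form y'' + P_1(x) y' + P_2(x) y = 0 with P_1(x) = 3 + 4/x and P_2(x) = -3/x - 4/x^2.
x = 0 is a singular point because the y'-coefficient 3 + 4/x has a pole at x = 0 and the y-coefficient -3/x - 4/x^2 has a pole at x = 0.
It is a regular singular point because x P_1(x) = p(x) = 3x + 4 and x^2 P_2(x) = q(x) = -3x - 4 are polynomials, hence analytic at x = 0.
p(0) = 4,  q(0) = -4.
Indicial equation: r(r-1) + p(0) r + q(0) = 0, i.e. r^2 + (p(0) - 1) r + q(0) = 0, i.e. r^2 + 3 r - 4 = 0.
Discriminant: (3)^2 - 4(-4) = 25, so r = (-3 ± 5)/2.
Solving: r_1 = 1, r_2 = -4.

indicial: r^2 + 3 r - 4 = 0; roots r_1 = 1, r_2 = -4


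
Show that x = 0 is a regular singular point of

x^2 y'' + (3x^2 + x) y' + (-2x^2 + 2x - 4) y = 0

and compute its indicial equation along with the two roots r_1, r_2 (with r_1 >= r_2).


Divide by x^2 to reach normal form y'' + P_1(x) y' + P_2(x) y = 0 with P_1(x) = 3 + 1/x and P_2(x) = -2 + 2/x - 4/x^2.
x = 0 is a singular point because the y'-coefficient 3 + 1/x has a pole at x = 0 and the y-coefficient -2 + 2/x - 4/x^2 has a pole at x = 0.
It is a regular singular point because x P_1(x) = p(x) = 3x + 1 and x^2 P_2(x) = q(x) = -2x^2 + 2x - 4 are polynomials, hence analytic at x = 0.
p(0) = 1,  q(0) = -4.
Indicial equation: r(r-1) + p(0) r + q(0) = 0, i.e. r^2 + (p(0) - 1) r + q(0) = 0, i.e. r^2 - 4 = 0.
Discriminant: (0)^2 - 4(-4) = 16, so r = (0 ± 4)/2.
Solving: r_1 = 2, r_2 = -2.

indicial: r^2 - 4 = 0; roots r_1 = 2, r_2 = -2


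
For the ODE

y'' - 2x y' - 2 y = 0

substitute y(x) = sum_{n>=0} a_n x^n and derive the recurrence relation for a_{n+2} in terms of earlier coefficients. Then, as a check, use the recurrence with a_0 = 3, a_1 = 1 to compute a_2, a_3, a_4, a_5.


Substitute y = sum_n a_n x^n.
y''(x) has coefficient (n+2)(n+1) a_{n+2} at x^n;
-2 x y'(x) has coefficient -2 n a_n at x^n (shift);
-2 y(x) has coefficient -2 a_n at x^n.
Matching x^n: (n+2)(n+1) a_{n+2} + (-2n - 2) a_n = 0.
Thus a_{n+2} = (2n + 2) / ((n+1)(n+2)) * a_n.

Check with a_0 = 3, a_1 = 1 (apply the recurrence for n = 0, 1, 2, 3): a_0 = 3, a_1 = 1, a_2 = 3, a_3 = 2/3, a_4 = 3/2, a_5 = 4/15.

a_(n+2) = (2n + 2) / ((n+1)(n+2)) * a_n; check: a_0 = 3, a_1 = 1, a_2 = 3, a_3 = 2/3, a_4 = 3/2, a_5 = 4/15


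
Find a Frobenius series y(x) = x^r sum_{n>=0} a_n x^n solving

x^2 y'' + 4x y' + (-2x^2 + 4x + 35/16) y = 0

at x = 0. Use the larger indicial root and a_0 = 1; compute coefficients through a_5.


Write in Frobenius form y'' + (p(x)/x) y' + (q(x)/x^2) y = 0:
  p(x) = 4,  q(x) = -2x^2 + 4x + 35/16.
Indicial equation: r(r-1) + (4) r + (35/16) = 0 -> roots r_1 = -5/4, r_2 = -7/4.
Take r = r_1 = -5/4. Let y(x) = x^r sum_{n>=0} a_n x^n with a_0 = 1.
Substitute y = x^r sum a_n x^n and match x^{r+n}. The recurrence is
  D(n) a_n + 4 a_{n-1} - 2 a_{n-2} = 0,  where D(n) = (r+n)(r+n-1) + (4)(r+n) + (35/16).
  a_n = [-4 a_{n-1} + 2 a_{n-2}] / D(n).
Since the indicial polynomial factors as (r - r_1)(r - r_2), D(n) = (r_1 + n - r_1)(r_1 + n - r_2) = n(n + 1/2).
Evaluating step by step (a_0 = 1):
  n = 1: D(1) = 1(1 + 1/2) = 3/2; numerator = -4(1) = -4; a_1 = (-4)/(3/2) = -8/3
  n = 2: D(2) = 2(2 + 1/2) = 5; numerator = -4(-8/3) + 2(1) = 38/3; a_2 = (38/3)/(5) = 38/15
  n = 3: D(3) = 3(3 + 1/2) = 21/2; numerator = -4(38/15) + 2(-8/3) = -232/15; a_3 = (-232/15)/(21/2) = -464/315
  n = 4: D(4) = 4(4 + 1/2) = 18; numerator = -4(-464/315) + 2(38/15) = 3452/315; a_4 = (3452/315)/(18) = 1726/2835
  n = 5: D(5) = 5(5 + 1/2) = 55/2; numerator = -4(1726/2835) + 2(-464/315) = -15256/2835; a_5 = (-15256/2835)/(55/2) = -30512/155925

r = -5/4; a_0 = 1; a_1 = -8/3; a_2 = 38/15; a_3 = -464/315; a_4 = 1726/2835; a_5 = -30512/155925


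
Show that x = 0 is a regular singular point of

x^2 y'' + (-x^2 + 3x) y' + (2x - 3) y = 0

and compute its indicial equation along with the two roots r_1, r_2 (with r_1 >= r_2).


Divide by x^2 to reach normal form y'' + P_1(x) y' + P_2(x) y = 0 with P_1(x) = -1 + 3/x and P_2(x) = 2/x - 3/x^2.
x = 0 is a singular point because the y'-coefficient -1 + 3/x has a pole at x = 0 and the y-coefficient 2/x - 3/x^2 has a pole at x = 0.
It is a regular singular point because x P_1(x) = p(x) = 3 - x and x^2 P_2(x) = q(x) = 2x - 3 are polynomials, hence analytic at x = 0.
p(0) = 3,  q(0) = -3.
Indicial equation: r(r-1) + p(0) r + q(0) = 0, i.e. r^2 + (p(0) - 1) r + q(0) = 0, i.e. r^2 + 2 r - 3 = 0.
Discriminant: (2)^2 - 4(-3) = 16, so r = (-2 ± 4)/2.
Solving: r_1 = 1, r_2 = -3.

indicial: r^2 + 2 r - 3 = 0; roots r_1 = 1, r_2 = -3


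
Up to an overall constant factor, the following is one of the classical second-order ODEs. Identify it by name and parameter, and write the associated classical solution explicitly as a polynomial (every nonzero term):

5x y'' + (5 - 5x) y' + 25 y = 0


All three coefficients share the factor 5; dividing through by 5 gives  x y'' + (1 - x) y' + 5 y = 0.
This matches the Laguerre equation x y'' + (1 - x) y' + n y = 0 with n = 5; the polynomial solution is L_5(x).
With y = sum_k a_k x^k, matching x^k gives (k+1)k a_{k+1} + (k+1) a_{k+1} - k a_k + n a_k = 0, i.e. (k+1)^2 a_{k+1} = (k - n) a_k = (k - 5) a_k. The right side vanishes at k = 5, so the series terminates at degree 5.
Standard normalization L_n(0) = 1 gives a_0 = 1. Work upward with a_{k+1} = (k - 5) a_k / (k+1)^2:
  a_1 = (0 - 5)(1) / 1^2 = -5/1 = -5
  a_2 = (1 - 5)(-5) / 2^2 = 20/4 = 5
  a_3 = (2 - 5)(5) / 3^2 = -15/9 = -5/3
  a_4 = (3 - 5)(-5/3) / 4^2 = (10/3)/16 = 5/24
  a_5 = (4 - 5)(5/24) / 5^2 = (-5/24)/25 = -1/120
Hence L_5(x) = -x^5/120 + 5 x^4/24 - 5 x^3/3 + 5 x^2 - 5 x + 1.

L_5(x); series = -x^5/120 + 5 x^4/24 - 5 x^3/3 + 5 x^2 - 5 x + 1


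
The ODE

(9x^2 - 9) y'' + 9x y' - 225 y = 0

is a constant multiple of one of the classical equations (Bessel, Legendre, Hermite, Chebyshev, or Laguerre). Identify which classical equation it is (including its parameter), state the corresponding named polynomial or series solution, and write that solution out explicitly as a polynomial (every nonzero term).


All three coefficients share the factor -9; dividing through by -9 gives  (1 - x^2) y'' - x y' + 25 y = 0.
This matches the Chebyshev equation (1 - x^2) y'' - x y' + n^2 y = 0 (note the -x y' term, not -2x y') with n^2 = 25, so n = 5; the polynomial solution is T_5(x).
With y = sum_k a_k x^k, matching x^k gives (k+2)(k+1) a_{k+2} = (k^2 - n^2) a_k = (k - 5)(k + 5) a_k. The right side vanishes at k = 5, so the series with the parity of 5 terminates at degree 5.
Standard normalization: leading coefficient of T_n is 2^(n-1), so a_5 = 2^4 = 16. Work downward with a_k = (k+1)(k+2) a_{k+2} / ((k - 5)(k + 5)):
  a_3 = (4)(5)(16) / ((3 - 5)(3 + 5)) = 320/(-16) = -20
  a_1 = (2)(3)(-20) / ((1 - 5)(1 + 5)) = -120/(-24) = 5
Hence T_5(x) = 16 x^5 - 20 x^3 + 5 x.

T_5(x); series = 16 x^5 - 20 x^3 + 5 x


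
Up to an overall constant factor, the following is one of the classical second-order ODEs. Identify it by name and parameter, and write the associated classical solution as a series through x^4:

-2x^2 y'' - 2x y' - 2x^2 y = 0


All three coefficients share the factor -2; dividing through by -2 gives  x^2 y'' + x y' + x^2 y = 0.
This matches the Bessel equation x^2 y'' + x y' + (x^2 - nu^2) y = 0 with nu^2 = 0, so nu = 0; the solution bounded at x = 0 is J_0(x).
Frobenius at x = 0: indicial roots ±nu; for r = nu the recurrence k(k + 2nu) c_k = -c_{k-2} gives the standard series J_nu(x) = sum_{k>=0} (-1)^k / (k! (k+nu)!) (x/2)^(2k+nu). Evaluate the first 3 terms:
  k = 0: (-1)^0 / (0! * 0! * 2^0) x^0 = 1/(1*1*1) x^0 = (1) x^0
  k = 1: (-1)^1 / (1! * 1! * 2^2) x^2 = -1/(1*1*4) x^2 = (-1/4) x^2
  k = 2: (-1)^2 / (2! * 2! * 2^4) x^4 = 1/(2*2*16) x^4 = (1/64) x^4
Hence J_0(x) = x^4/64 - x^2/4 + 1 + ....

J_0(x); series = x^4/64 - x^2/4 + 1


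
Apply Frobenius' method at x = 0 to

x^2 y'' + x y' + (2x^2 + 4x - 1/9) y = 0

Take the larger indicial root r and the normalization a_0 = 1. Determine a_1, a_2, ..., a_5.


Write in Frobenius form y'' + (p(x)/x) y' + (q(x)/x^2) y = 0:
  p(x) = 1,  q(x) = 2x^2 + 4x - 1/9.
Indicial equation: r(r-1) + (1) r + (-1/9) = 0 -> roots r_1 = 1/3, r_2 = -1/3.
Take r = r_1 = 1/3. Let y(x) = x^r sum_{n>=0} a_n x^n with a_0 = 1.
Substitute y = x^r sum a_n x^n and match x^{r+n}. The recurrence is
  D(n) a_n + 4 a_{n-1} + 2 a_{n-2} = 0,  where D(n) = (r+n)(r+n-1) + (1)(r+n) + (-1/9).
  a_n = [-4 a_{n-1} - 2 a_{n-2}] / D(n).
Since the indicial polynomial factors as (r - r_1)(r - r_2), D(n) = (r_1 + n - r_1)(r_1 + n - r_2) = n(n + 2/3).
Evaluating step by step (a_0 = 1):
  n = 1: D(1) = 1(1 + 2/3) = 5/3; numerator = -4(1) = -4; a_1 = (-4)/(5/3) = -12/5
  n = 2: D(2) = 2(2 + 2/3) = 16/3; numerator = -4(-12/5) - 2(1) = 38/5; a_2 = (38/5)/(16/3) = 57/40
  n = 3: D(3) = 3(3 + 2/3) = 11; numerator = -4(57/40) - 2(-12/5) = -9/10; a_3 = (-9/10)/(11) = -9/110
  n = 4: D(4) = 4(4 + 2/3) = 56/3; numerator = -4(-9/110) - 2(57/40) = -111/44; a_4 = (-111/44)/(56/3) = -333/2464
  n = 5: D(5) = 5(5 + 2/3) = 85/3; numerator = -4(-333/2464) - 2(-9/110) = 2169/3080; a_5 = (2169/3080)/(85/3) = 6507/261800

r = 1/3; a_0 = 1; a_1 = -12/5; a_2 = 57/40; a_3 = -9/110; a_4 = -333/2464; a_5 = 6507/261800


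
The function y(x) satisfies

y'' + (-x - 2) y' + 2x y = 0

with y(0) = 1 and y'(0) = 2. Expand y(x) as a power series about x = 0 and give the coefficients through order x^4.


Ansatz: y(x) = sum_{n>=0} a_n x^n, so y'(x) = sum_{n>=1} n a_n x^(n-1) and y''(x) = sum_{n>=2} n(n-1) a_n x^(n-2).
Substitute into P(x) y'' + Q(x) y' + R(x) y = 0 with P(x) = 1, Q(x) = -x - 2, R(x) = 2x, and match powers of x.
Initial conditions: a_0 = 1, a_1 = 2.
Setting the coefficient of each power of x to zero and solving order by order (substituting the coefficients already found):
  x^0: 2 a_2 - 2 a_1 = 0  ->  2 a_2 = 2 a_1 = 4  ->  a_2 = 2
  x^1: 6 a_3 - 4 a_2 - a_1 + 2 a_0 = 0  ->  6 a_3 = 4 a_2 + a_1 - 2 a_0 = 8  ->  a_3 = 4/3
  x^2: 12 a_4 - 6 a_3 - 2 a_2 + 2 a_1 = 0  ->  12 a_4 = 6 a_3 + 2 a_2 - 2 a_1 = 8  ->  a_4 = 2/3
Truncated series: y(x) = 1 + 2 x + 2 x^2 + (4/3) x^3 + (2/3) x^4 + O(x^5).

a_0 = 1; a_1 = 2; a_2 = 2; a_3 = 4/3; a_4 = 2/3


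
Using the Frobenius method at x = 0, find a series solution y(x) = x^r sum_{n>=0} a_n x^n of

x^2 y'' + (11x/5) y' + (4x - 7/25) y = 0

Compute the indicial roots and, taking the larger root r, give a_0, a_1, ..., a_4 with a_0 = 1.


Write in Frobenius form y'' + (p(x)/x) y' + (q(x)/x^2) y = 0:
  p(x) = 11/5,  q(x) = 4x - 7/25.
Indicial equation: r(r-1) + (11/5) r + (-7/25) = 0 -> roots r_1 = 1/5, r_2 = -7/5.
Take r = r_1 = 1/5. Let y(x) = x^r sum_{n>=0} a_n x^n with a_0 = 1.
Substitute y = x^r sum a_n x^n and match x^{r+n}. The recurrence is
  D(n) a_n + 4 a_{n-1} = 0,  where D(n) = (r+n)(r+n-1) + (11/5)(r+n) + (-7/25).
  a_n = -4 / D(n) * a_{n-1}.
Since the indicial polynomial factors as (r - r_1)(r - r_2), D(n) = (r_1 + n - r_1)(r_1 + n - r_2) = n(n + 8/5).
Evaluating step by step (a_0 = 1):
  n = 1: D(1) = 1(1 + 8/5) = 13/5; numerator = -4(1) = -4; a_1 = (-4)/(13/5) = -20/13
  n = 2: D(2) = 2(2 + 8/5) = 36/5; numerator = -4(-20/13) = 80/13; a_2 = (80/13)/(36/5) = 100/117
  n = 3: D(3) = 3(3 + 8/5) = 69/5; numerator = -4(100/117) = -400/117; a_3 = (-400/117)/(69/5) = -2000/8073
  n = 4: D(4) = 4(4 + 8/5) = 112/5; numerator = -4(-2000/8073) = 8000/8073; a_4 = (8000/8073)/(112/5) = 2500/56511

r = 1/5; a_0 = 1; a_1 = -20/13; a_2 = 100/117; a_3 = -2000/8073; a_4 = 2500/56511


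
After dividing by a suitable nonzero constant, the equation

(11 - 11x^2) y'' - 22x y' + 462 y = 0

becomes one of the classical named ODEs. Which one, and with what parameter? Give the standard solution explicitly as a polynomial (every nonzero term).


All three coefficients share the factor 11; dividing through by 11 gives  (1 - x^2) y'' - 2x y' + 42 y = 0.
This matches the Legendre equation (1 - x^2) y'' - 2x y' + n(n+1) y = 0 (note the -2x y' term) with n(n+1) = 42, so n = 6; the polynomial solution is P_6(x).
With y = sum_k a_k x^k, matching x^k gives (k+2)(k+1) a_{k+2} = [k(k+1) - n(n+1)] a_k = (k - 6)(k + 7) a_k. The right side vanishes at k = 6, so the series with the parity of 6 terminates at degree 6.
Standard normalization (P_n(1) = 1): leading coefficient (2n)!/(2^n (n!)^2) = 479001600/(64*518400) = 231/16, so a_6 = 231/16. Work downward with a_k = (k+1)(k+2) a_{k+2} / ((k - 6)(k + 7)):
  a_4 = (5)(6)(231/16) / ((4 - 6)(4 + 7)) = (3465/8)/(-22) = -315/16
  a_2 = (3)(4)(-315/16) / ((2 - 6)(2 + 7)) = (-945/4)/(-36) = 105/16
  a_0 = (1)(2)(105/16) / ((0 - 6)(0 + 7)) = (105/8)/(-42) = -5/16
Hence P_6(x) = 231 x^6/16 - 315 x^4/16 + 105 x^2/16 - 5/16.

P_6(x); series = 231 x^6/16 - 315 x^4/16 + 105 x^2/16 - 5/16


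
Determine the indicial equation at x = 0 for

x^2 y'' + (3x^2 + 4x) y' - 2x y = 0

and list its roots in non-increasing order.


Divide by x^2 to reach normal form y'' + P_1(x) y' + P_2(x) y = 0 with P_1(x) = 3 + 4/x and P_2(x) = -2/x.
x = 0 is a singular point because the y'-coefficient 3 + 4/x has a pole at x = 0 and the y-coefficient -2/x has a pole at x = 0.
It is a regular singular point because x P_1(x) = p(x) = 3x + 4 and x^2 P_2(x) = q(x) = -2x are polynomials, hence analytic at x = 0.
p(0) = 4,  q(0) = 0.
Indicial equation: r(r-1) + p(0) r + q(0) = 0, i.e. r^2 + (p(0) - 1) r + q(0) = 0, i.e. r^2 + 3 r = 0.
Discriminant: (3)^2 - 4(0) = 9, so r = (-3 ± 3)/2.
Solving: r_1 = 0, r_2 = -3.

indicial: r^2 + 3 r = 0; roots r_1 = 0, r_2 = -3


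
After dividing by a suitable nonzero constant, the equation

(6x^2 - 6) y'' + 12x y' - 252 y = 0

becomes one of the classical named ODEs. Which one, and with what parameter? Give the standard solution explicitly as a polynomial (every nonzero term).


All three coefficients share the factor -6; dividing through by -6 gives  (1 - x^2) y'' - 2x y' + 42 y = 0.
This matches the Legendre equation (1 - x^2) y'' - 2x y' + n(n+1) y = 0 (note the -2x y' term) with n(n+1) = 42, so n = 6; the polynomial solution is P_6(x).
With y = sum_k a_k x^k, matching x^k gives (k+2)(k+1) a_{k+2} = [k(k+1) - n(n+1)] a_k = (k - 6)(k + 7) a_k. The right side vanishes at k = 6, so the series with the parity of 6 terminates at degree 6.
Standard normalization (P_n(1) = 1): leading coefficient (2n)!/(2^n (n!)^2) = 479001600/(64*518400) = 231/16, so a_6 = 231/16. Work downward with a_k = (k+1)(k+2) a_{k+2} / ((k - 6)(k + 7)):
  a_4 = (5)(6)(231/16) / ((4 - 6)(4 + 7)) = (3465/8)/(-22) = -315/16
  a_2 = (3)(4)(-315/16) / ((2 - 6)(2 + 7)) = (-945/4)/(-36) = 105/16
  a_0 = (1)(2)(105/16) / ((0 - 6)(0 + 7)) = (105/8)/(-42) = -5/16
Hence P_6(x) = 231 x^6/16 - 315 x^4/16 + 105 x^2/16 - 5/16.

P_6(x); series = 231 x^6/16 - 315 x^4/16 + 105 x^2/16 - 5/16


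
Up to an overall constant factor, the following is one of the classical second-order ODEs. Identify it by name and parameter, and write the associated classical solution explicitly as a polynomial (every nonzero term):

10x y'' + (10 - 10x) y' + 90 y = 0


All three coefficients share the factor 10; dividing through by 10 gives  x y'' + (1 - x) y' + 9 y = 0.
This matches the Laguerre equation x y'' + (1 - x) y' + n y = 0 with n = 9; the polynomial solution is L_9(x).
With y = sum_k a_k x^k, matching x^k gives (k+1)k a_{k+1} + (k+1) a_{k+1} - k a_k + n a_k = 0, i.e. (k+1)^2 a_{k+1} = (k - n) a_k = (k - 9) a_k. The right side vanishes at k = 9, so the series terminates at degree 9.
Standard normalization L_n(0) = 1 gives a_0 = 1. Work upward with a_{k+1} = (k - 9) a_k / (k+1)^2:
  a_1 = (0 - 9)(1) / 1^2 = -9/1 = -9
  a_2 = (1 - 9)(-9) / 2^2 = 72/4 = 18
  a_3 = (2 - 9)(18) / 3^2 = -126/9 = -14
  a_4 = (3 - 9)(-14) / 4^2 = 84/16 = 21/4
  a_5 = (4 - 9)(21/4) / 5^2 = (-105/4)/25 = -21/20
  a_6 = (5 - 9)(-21/20) / 6^2 = (21/5)/36 = 7/60
  a_7 = (6 - 9)(7/60) / 7^2 = (-7/20)/49 = -1/140
  a_8 = (7 - 9)(-1/140) / 8^2 = (1/70)/64 = 1/4480
  a_9 = (8 - 9)(1/4480) / 9^2 = (-1/4480)/81 = -1/362880
Hence L_9(x) = -x^9/362880 + x^8/4480 - x^7/140 + 7 x^6/60 - 21 x^5/20 + 21 x^4/4 - 14 x^3 + 18 x^2 - 9 x + 1.

L_9(x); series = -x^9/362880 + x^8/4480 - x^7/140 + 7 x^6/60 - 21 x^5/20 + 21 x^4/4 - 14 x^3 + 18 x^2 - 9 x + 1


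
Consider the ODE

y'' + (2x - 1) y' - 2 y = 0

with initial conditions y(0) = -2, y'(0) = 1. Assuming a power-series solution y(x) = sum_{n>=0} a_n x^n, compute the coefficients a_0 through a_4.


Ansatz: y(x) = sum_{n>=0} a_n x^n, so y'(x) = sum_{n>=1} n a_n x^(n-1) and y''(x) = sum_{n>=2} n(n-1) a_n x^(n-2).
Substitute into P(x) y'' + Q(x) y' + R(x) y = 0 with P(x) = 1, Q(x) = 2x - 1, R(x) = -2, and match powers of x.
Initial conditions: a_0 = -2, a_1 = 1.
Setting the coefficient of each power of x to zero and solving order by order (substituting the coefficients already found):
  x^0: 2 a_2 - a_1 - 2 a_0 = 0  ->  2 a_2 = a_1 + 2 a_0 = -3  ->  a_2 = -3/2
  x^1: 6 a_3 - 2 a_2 = 0  ->  6 a_3 = 2 a_2 = -3  ->  a_3 = -1/2
  x^2: 12 a_4 - 3 a_3 + 2 a_2 = 0  ->  12 a_4 = 3 a_3 - 2 a_2 = 3/2  ->  a_4 = 1/8
Truncated series: y(x) = -2 + x - (3/2) x^2 - (1/2) x^3 + (1/8) x^4 + O(x^5).

a_0 = -2; a_1 = 1; a_2 = -3/2; a_3 = -1/2; a_4 = 1/8


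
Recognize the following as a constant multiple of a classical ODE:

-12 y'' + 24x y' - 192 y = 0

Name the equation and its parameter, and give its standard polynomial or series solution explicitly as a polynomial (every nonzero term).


All three coefficients share the factor -12; dividing through by -12 gives  y'' - 2x y' + 16 y = 0.
This matches the Hermite equation y'' - 2x y' + 2n y = 0 with 2n = 16, so n = 8; the polynomial solution is H_8(x).
With y = sum_k a_k x^k, matching x^k gives (k+2)(k+1) a_{k+2} = 2(k - n) a_k = 2(k - 8) a_k. The right side vanishes at k = 8, so the series with the parity of 8 terminates at degree 8.
Standard normalization: leading coefficient of H_n is 2^n, so a_8 = 2^8 = 256. Work downward with a_k = (k+1)(k+2) a_{k+2} / (2(k - n)):
  a_6 = (7)(8)(256) / (2(6 - 8)) = 14336/(-4) = -3584
  a_4 = (5)(6)(-3584) / (2(4 - 8)) = -107520/(-8) = 13440
  a_2 = (3)(4)(13440) / (2(2 - 8)) = 161280/(-12) = -13440
  a_0 = (1)(2)(-13440) / (2(0 - 8)) = -26880/(-16) = 1680
Hence H_8(x) = 256 x^8 - 3584 x^6 + 13440 x^4 - 13440 x^2 + 1680.

H_8(x); series = 256 x^8 - 3584 x^6 + 13440 x^4 - 13440 x^2 + 1680


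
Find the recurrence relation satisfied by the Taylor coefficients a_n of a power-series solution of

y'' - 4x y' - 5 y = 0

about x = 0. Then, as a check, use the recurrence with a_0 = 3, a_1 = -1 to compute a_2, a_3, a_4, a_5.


Substitute y = sum_n a_n x^n.
y''(x) has coefficient (n+2)(n+1) a_{n+2} at x^n;
-4 x y'(x) has coefficient -4 n a_n at x^n (shift);
-5 y(x) has coefficient -5 a_n at x^n.
Matching x^n: (n+2)(n+1) a_{n+2} + (-4n - 5) a_n = 0.
Thus a_{n+2} = (4n + 5) / ((n+1)(n+2)) * a_n.

Check with a_0 = 3, a_1 = -1 (apply the recurrence for n = 0, 1, 2, 3): a_0 = 3, a_1 = -1, a_2 = 15/2, a_3 = -3/2, a_4 = 65/8, a_5 = -51/40.

a_(n+2) = (4n + 5) / ((n+1)(n+2)) * a_n; check: a_0 = 3, a_1 = -1, a_2 = 15/2, a_3 = -3/2, a_4 = 65/8, a_5 = -51/40


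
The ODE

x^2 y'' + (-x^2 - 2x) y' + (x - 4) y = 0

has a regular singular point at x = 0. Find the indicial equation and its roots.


Divide by x^2 to reach normal form y'' + P_1(x) y' + P_2(x) y = 0 with P_1(x) = -1 - 2/x and P_2(x) = 1/x - 4/x^2.
x = 0 is a singular point because the y'-coefficient -1 - 2/x has a pole at x = 0 and the y-coefficient 1/x - 4/x^2 has a pole at x = 0.
It is a regular singular point because x P_1(x) = p(x) = -x - 2 and x^2 P_2(x) = q(x) = x - 4 are polynomials, hence analytic at x = 0.
p(0) = -2,  q(0) = -4.
Indicial equation: r(r-1) + p(0) r + q(0) = 0, i.e. r^2 + (p(0) - 1) r + q(0) = 0, i.e. r^2 - 3 r - 4 = 0.
Discriminant: (-3)^2 - 4(-4) = 25, so r = (3 ± 5)/2.
Solving: r_1 = 4, r_2 = -1.

indicial: r^2 - 3 r - 4 = 0; roots r_1 = 4, r_2 = -1


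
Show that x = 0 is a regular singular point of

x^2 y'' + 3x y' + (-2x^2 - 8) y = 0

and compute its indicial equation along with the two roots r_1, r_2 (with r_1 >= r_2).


Divide by x^2 to reach normal form y'' + P_1(x) y' + P_2(x) y = 0 with P_1(x) = 3/x and P_2(x) = -2 - 8/x^2.
x = 0 is a singular point because the y'-coefficient 3/x has a pole at x = 0 and the y-coefficient -2 - 8/x^2 has a pole at x = 0.
It is a regular singular point because x P_1(x) = p(x) = 3 and x^2 P_2(x) = q(x) = -2x^2 - 8 are polynomials, hence analytic at x = 0.
p(0) = 3,  q(0) = -8.
Indicial equation: r(r-1) + p(0) r + q(0) = 0, i.e. r^2 + (p(0) - 1) r + q(0) = 0, i.e. r^2 + 2 r - 8 = 0.
Discriminant: (2)^2 - 4(-8) = 36, so r = (-2 ± 6)/2.
Solving: r_1 = 2, r_2 = -4.

indicial: r^2 + 2 r - 8 = 0; roots r_1 = 2, r_2 = -4


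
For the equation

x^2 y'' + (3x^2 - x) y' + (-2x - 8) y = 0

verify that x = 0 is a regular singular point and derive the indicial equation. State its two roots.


Divide by x^2 to reach normal form y'' + P_1(x) y' + P_2(x) y = 0 with P_1(x) = 3 - 1/x and P_2(x) = -2/x - 8/x^2.
x = 0 is a singular point because the y'-coefficient 3 - 1/x has a pole at x = 0 and the y-coefficient -2/x - 8/x^2 has a pole at x = 0.
It is a regular singular point because x P_1(x) = p(x) = 3x - 1 and x^2 P_2(x) = q(x) = -2x - 8 are polynomials, hence analytic at x = 0.
p(0) = -1,  q(0) = -8.
Indicial equation: r(r-1) + p(0) r + q(0) = 0, i.e. r^2 + (p(0) - 1) r + q(0) = 0, i.e. r^2 - 2 r - 8 = 0.
Discriminant: (-2)^2 - 4(-8) = 36, so r = (2 ± 6)/2.
Solving: r_1 = 4, r_2 = -2.

indicial: r^2 - 2 r - 8 = 0; roots r_1 = 4, r_2 = -2


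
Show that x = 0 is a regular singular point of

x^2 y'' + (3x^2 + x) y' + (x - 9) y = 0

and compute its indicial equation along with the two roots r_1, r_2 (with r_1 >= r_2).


Divide by x^2 to reach normal form y'' + P_1(x) y' + P_2(x) y = 0 with P_1(x) = 3 + 1/x and P_2(x) = 1/x - 9/x^2.
x = 0 is a singular point because the y'-coefficient 3 + 1/x has a pole at x = 0 and the y-coefficient 1/x - 9/x^2 has a pole at x = 0.
It is a regular singular point because x P_1(x) = p(x) = 3x + 1 and x^2 P_2(x) = q(x) = x - 9 are polynomials, hence analytic at x = 0.
p(0) = 1,  q(0) = -9.
Indicial equation: r(r-1) + p(0) r + q(0) = 0, i.e. r^2 + (p(0) - 1) r + q(0) = 0, i.e. r^2 - 9 = 0.
Discriminant: (0)^2 - 4(-9) = 36, so r = (0 ± 6)/2.
Solving: r_1 = 3, r_2 = -3.

indicial: r^2 - 9 = 0; roots r_1 = 3, r_2 = -3


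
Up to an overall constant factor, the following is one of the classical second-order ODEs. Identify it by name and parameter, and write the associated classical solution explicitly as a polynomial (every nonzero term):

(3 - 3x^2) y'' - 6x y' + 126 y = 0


All three coefficients share the factor 3; dividing through by 3 gives  (1 - x^2) y'' - 2x y' + 42 y = 0.
This matches the Legendre equation (1 - x^2) y'' - 2x y' + n(n+1) y = 0 (note the -2x y' term) with n(n+1) = 42, so n = 6; the polynomial solution is P_6(x).
With y = sum_k a_k x^k, matching x^k gives (k+2)(k+1) a_{k+2} = [k(k+1) - n(n+1)] a_k = (k - 6)(k + 7) a_k. The right side vanishes at k = 6, so the series with the parity of 6 terminates at degree 6.
Standard normalization (P_n(1) = 1): leading coefficient (2n)!/(2^n (n!)^2) = 479001600/(64*518400) = 231/16, so a_6 = 231/16. Work downward with a_k = (k+1)(k+2) a_{k+2} / ((k - 6)(k + 7)):
  a_4 = (5)(6)(231/16) / ((4 - 6)(4 + 7)) = (3465/8)/(-22) = -315/16
  a_2 = (3)(4)(-315/16) / ((2 - 6)(2 + 7)) = (-945/4)/(-36) = 105/16
  a_0 = (1)(2)(105/16) / ((0 - 6)(0 + 7)) = (105/8)/(-42) = -5/16
Hence P_6(x) = 231 x^6/16 - 315 x^4/16 + 105 x^2/16 - 5/16.

P_6(x); series = 231 x^6/16 - 315 x^4/16 + 105 x^2/16 - 5/16


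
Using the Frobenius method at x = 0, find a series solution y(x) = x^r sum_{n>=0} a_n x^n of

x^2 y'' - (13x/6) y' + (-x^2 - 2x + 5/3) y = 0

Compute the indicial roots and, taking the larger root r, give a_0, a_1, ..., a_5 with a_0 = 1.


Write in Frobenius form y'' + (p(x)/x) y' + (q(x)/x^2) y = 0:
  p(x) = -13/6,  q(x) = -x^2 - 2x + 5/3.
Indicial equation: r(r-1) + (-13/6) r + (5/3) = 0 -> roots r_1 = 5/2, r_2 = 2/3.
Take r = r_1 = 5/2. Let y(x) = x^r sum_{n>=0} a_n x^n with a_0 = 1.
Substitute y = x^r sum a_n x^n and match x^{r+n}. The recurrence is
  D(n) a_n - 2 a_{n-1} - 1 a_{n-2} = 0,  where D(n) = (r+n)(r+n-1) + (-13/6)(r+n) + (5/3).
  a_n = [2 a_{n-1} + 1 a_{n-2}] / D(n).
Since the indicial polynomial factors as (r - r_1)(r - r_2), D(n) = (r_1 + n - r_1)(r_1 + n - r_2) = n(n + 11/6).
Evaluating step by step (a_0 = 1):
  n = 1: D(1) = 1(1 + 11/6) = 17/6; numerator = 2(1) = 2; a_1 = (2)/(17/6) = 12/17
  n = 2: D(2) = 2(2 + 11/6) = 23/3; numerator = 2(12/17) + 1(1) = 41/17; a_2 = (41/17)/(23/3) = 123/391
  n = 3: D(3) = 3(3 + 11/6) = 29/2; numerator = 2(123/391) + 1(12/17) = 522/391; a_3 = (522/391)/(29/2) = 36/391
  n = 4: D(4) = 4(4 + 11/6) = 70/3; numerator = 2(36/391) + 1(123/391) = 195/391; a_4 = (195/391)/(70/3) = 117/5474
  n = 5: D(5) = 5(5 + 11/6) = 205/6; numerator = 2(117/5474) + 1(36/391) = 369/2737; a_5 = (369/2737)/(205/6) = 54/13685

r = 5/2; a_0 = 1; a_1 = 12/17; a_2 = 123/391; a_3 = 36/391; a_4 = 117/5474; a_5 = 54/13685
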